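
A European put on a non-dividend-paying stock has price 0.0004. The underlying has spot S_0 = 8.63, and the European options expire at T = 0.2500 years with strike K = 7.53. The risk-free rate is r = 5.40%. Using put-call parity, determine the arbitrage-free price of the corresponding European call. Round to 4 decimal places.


Put-call parity: C - P = S_0 * exp(-qT) - K * exp(-rT).
S_0 * exp(-qT) = 8.6300 * 1.00000000 = 8.63000000
K * exp(-rT) = 7.5300 * 0.98659072 = 7.42902809
C = P + S*exp(-qT) - K*exp(-rT)
C = 0.0004 + 8.63000000 - 7.42902809 = 1.2014

Answer: Call price = 1.2014


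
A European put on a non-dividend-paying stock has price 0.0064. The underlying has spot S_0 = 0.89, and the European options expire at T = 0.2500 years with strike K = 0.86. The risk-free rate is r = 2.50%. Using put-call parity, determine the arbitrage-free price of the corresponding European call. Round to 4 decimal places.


Put-call parity: C - P = S_0 * exp(-qT) - K * exp(-rT).
S_0 * exp(-qT) = 0.8900 * 1.00000000 = 0.89000000
K * exp(-rT) = 0.8600 * 0.99376949 = 0.85464176
C = P + S*exp(-qT) - K*exp(-rT)
C = 0.0064 + 0.89000000 - 0.85464176 = 0.0418

Answer: Call price = 0.0418


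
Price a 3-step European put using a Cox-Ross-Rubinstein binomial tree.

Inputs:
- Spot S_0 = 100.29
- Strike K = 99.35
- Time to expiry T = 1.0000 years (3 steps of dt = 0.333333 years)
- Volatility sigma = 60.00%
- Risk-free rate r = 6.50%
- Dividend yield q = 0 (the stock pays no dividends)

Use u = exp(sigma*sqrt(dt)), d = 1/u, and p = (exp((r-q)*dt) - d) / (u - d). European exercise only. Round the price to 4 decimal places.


Answer: Price = V(0,0) = 21.1676

Derivation:
dt = T/N = 0.333333
u = exp(sigma*sqrt(dt)) = 1.413982; d = 1/u = 0.707222
p = (exp((r-q)*dt) - d) / (u - d) = 0.445244
Discount per step: exp(-r*dt) = 0.978566
Stock lattice S(k, i) with i counting down-moves:
  k=0: S(0,0) = 100.2900
  k=1: S(1,0) = 141.8083; S(1,1) = 70.9273
  k=2: S(2,0) = 200.5144; S(2,1) = 100.2900; S(2,2) = 50.1614
  k=3: S(3,0) = 283.5239; S(3,1) = 141.8083; S(3,2) = 70.9273; S(3,3) = 35.4753
Terminal payoffs V(N, i) = max(K - S_T, 0):
  V(3,0) = 0.000000; V(3,1) = 0.000000; V(3,2) = 28.422670; V(3,3) = 63.874742
Backward induction: V(k, i) = exp(-r*dt) * [p * V(k+1, i) + (1-p) * V(k+1, i+1)].
  V(2,0) = exp(-r*dt) * [p*0.000000 + (1-p)*0.000000] = 0.000000
  V(2,1) = exp(-r*dt) * [p*0.000000 + (1-p)*28.422670] = 15.429687
  V(2,2) = exp(-r*dt) * [p*28.422670 + (1-p)*63.874742] = 47.059176
  V(1,0) = exp(-r*dt) * [p*0.000000 + (1-p)*15.429687] = 8.376245
  V(1,1) = exp(-r*dt) * [p*15.429687 + (1-p)*47.059176] = 32.269531
  V(0,0) = exp(-r*dt) * [p*8.376245 + (1-p)*32.269531] = 21.167552


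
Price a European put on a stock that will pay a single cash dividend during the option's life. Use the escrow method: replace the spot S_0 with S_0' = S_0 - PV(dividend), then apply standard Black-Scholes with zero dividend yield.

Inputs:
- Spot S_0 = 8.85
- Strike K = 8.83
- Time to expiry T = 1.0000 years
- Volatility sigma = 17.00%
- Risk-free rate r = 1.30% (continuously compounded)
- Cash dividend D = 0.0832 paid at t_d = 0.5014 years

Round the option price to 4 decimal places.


PV(D) = D * exp(-r * t_d) = 0.0832 * 0.99350300 = 0.08265945
S_0' = S_0 - PV(D) = 8.8500 - 0.08265945 = 8.76734055
d1 = (ln(S_0'/K) + (r + sigma^2/2)*T) / (sigma*sqrt(T)) = 0.11957942
d2 = d1 - sigma*sqrt(T) = -0.05042058
exp(-rT) = 0.98708414
N(-d1) = 0.45240816; N(-d2) = 0.52010638
P = K * exp(-rT) * N(-d2) - S_0' * N(-d1) = 8.8300 * 0.98708414 * 0.52010638 - 8.76734055 * 0.45240816 = 0.5668

Answer: Price = 0.5668


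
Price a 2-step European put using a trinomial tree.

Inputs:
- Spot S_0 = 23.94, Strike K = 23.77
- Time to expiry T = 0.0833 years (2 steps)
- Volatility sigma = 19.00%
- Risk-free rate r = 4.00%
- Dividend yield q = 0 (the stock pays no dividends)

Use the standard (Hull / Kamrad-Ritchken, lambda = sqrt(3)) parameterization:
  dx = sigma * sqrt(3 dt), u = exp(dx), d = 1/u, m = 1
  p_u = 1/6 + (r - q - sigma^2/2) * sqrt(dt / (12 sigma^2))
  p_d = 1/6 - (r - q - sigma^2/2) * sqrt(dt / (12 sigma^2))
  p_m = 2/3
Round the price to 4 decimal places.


dt = T/N = 0.041650; dx = sigma*sqrt(3*dt) = 0.067162
u = exp(dx) = 1.069468; d = 1/u = 0.935044
p_u = 0.173473, p_m = 0.666667, p_d = 0.159861
Discount per step: exp(-r*dt) = 0.998335
Stock lattice S(k, j) with j the centered position index:
  k=0: S(0,+0) = 23.9400
  k=1: S(1,-1) = 22.3850; S(1,+0) = 23.9400; S(1,+1) = 25.6031
  k=2: S(2,-2) = 20.9309; S(2,-1) = 22.3850; S(2,+0) = 23.9400; S(2,+1) = 25.6031; S(2,+2) = 27.3817
Terminal payoffs V(N, j) = max(K - S_T, 0):
  V(2,-2) = 2.839084; V(2,-1) = 1.385047; V(2,+0) = 0.000000; V(2,+1) = 0.000000; V(2,+2) = 0.000000
Backward induction: V(k, j) = exp(-r*dt) * [p_u * V(k+1, j+1) + p_m * V(k+1, j) + p_d * V(k+1, j-1)]
  V(1,-1) = exp(-r*dt) * [p_u*0.000000 + p_m*1.385047 + p_d*2.839084] = 1.374930
  V(1,+0) = exp(-r*dt) * [p_u*0.000000 + p_m*0.000000 + p_d*1.385047] = 0.221046
  V(1,+1) = exp(-r*dt) * [p_u*0.000000 + p_m*0.000000 + p_d*0.000000] = 0.000000
  V(0,+0) = exp(-r*dt) * [p_u*0.000000 + p_m*0.221046 + p_d*1.374930] = 0.366550

Answer: Price = V(0,0) = 0.3665


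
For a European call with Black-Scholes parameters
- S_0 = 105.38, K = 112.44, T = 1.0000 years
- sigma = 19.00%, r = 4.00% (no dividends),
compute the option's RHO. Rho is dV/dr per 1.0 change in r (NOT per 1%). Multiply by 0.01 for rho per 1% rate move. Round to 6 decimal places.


d1 = -0.0357730592; d2 = -0.2257730592
phi(d1) = 0.3986870965; exp(-qT) = 1.0000000000; exp(-rT) = 0.9607894392
N(d2) = 0.4106889658
Rho = K*T*exp(-rT)*N(d2) = 112.4400 * 1.0000 * 0.9607894392 * 0.4106889658 = 44.367207

Answer: Rho = 44.367207


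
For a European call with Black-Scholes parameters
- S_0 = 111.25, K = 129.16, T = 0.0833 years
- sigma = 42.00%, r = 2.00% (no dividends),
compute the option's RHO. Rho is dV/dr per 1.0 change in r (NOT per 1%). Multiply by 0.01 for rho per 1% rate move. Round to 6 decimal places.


d1 = -1.1570678811; d2 = -1.2782871865
phi(d1) = 0.2042640879; exp(-qT) = 1.0000000000; exp(-rT) = 0.9983353870
N(d2) = 0.1005740921
Rho = K*T*exp(-rT)*N(d2) = 129.1600 * 0.0833 * 0.9983353870 * 0.1005740921 = 1.080278

Answer: Rho = 1.080278


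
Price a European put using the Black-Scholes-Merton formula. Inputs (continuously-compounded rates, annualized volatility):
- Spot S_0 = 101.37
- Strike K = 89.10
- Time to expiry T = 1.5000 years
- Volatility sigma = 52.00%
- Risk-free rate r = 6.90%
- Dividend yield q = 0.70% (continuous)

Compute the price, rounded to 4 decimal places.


Answer: Price = 13.8869

Derivation:
d1 = (ln(S/K) + (r - q + 0.5*sigma^2) * T) / (sigma * sqrt(T)) = 0.66704293
d2 = d1 - sigma * sqrt(T) = 0.03017560
exp(-rT) = 0.90167602; exp(-qT) = 0.98955493
P = K * exp(-rT) * N(-d2) - S_0 * exp(-qT) * N(-d1)
N(-d1) = 0.25237235; N(-d2) = 0.48796350
P = 89.1000 * 0.90167602 * 0.48796350 - 101.3700 * 0.98955493 * 0.25237235 = 13.8869


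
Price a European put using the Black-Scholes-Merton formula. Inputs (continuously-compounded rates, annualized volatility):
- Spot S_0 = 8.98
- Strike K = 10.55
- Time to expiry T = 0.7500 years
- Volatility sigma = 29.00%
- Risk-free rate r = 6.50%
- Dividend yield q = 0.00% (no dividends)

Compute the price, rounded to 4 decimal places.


d1 = (ln(S/K) + (r - q + 0.5*sigma^2) * T) / (sigma * sqrt(T)) = -0.32187667
d2 = d1 - sigma * sqrt(T) = -0.57302403
exp(-rT) = 0.95241920; exp(-qT) = 1.00000000
P = K * exp(-rT) * N(-d2) - S_0 * exp(-qT) * N(-d1)
N(-d1) = 0.62622694; N(-d2) = 0.71668579
P = 10.5500 * 0.95241920 * 0.71668579 - 8.9800 * 1.00000000 * 0.62622694 = 1.5778

Answer: Price = 1.5778


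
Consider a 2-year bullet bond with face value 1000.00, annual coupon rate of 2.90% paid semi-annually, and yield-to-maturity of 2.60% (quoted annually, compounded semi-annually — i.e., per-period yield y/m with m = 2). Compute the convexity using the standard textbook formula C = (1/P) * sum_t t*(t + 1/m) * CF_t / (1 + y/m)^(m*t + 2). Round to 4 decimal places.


Coupon per period c = face * coupon_rate / m = 14.500000
Periods per year m = 2; per-period yield y/m = 0.013000
Number of cashflows N = 4
Cashflows (t years, CF_t, discount factor 1/(1+y/m)^(m*t), PV):
  t = 0.5000: CF_t = 14.500000, DF = 0.987167, PV = 14.313919
  t = 1.0000: CF_t = 14.500000, DF = 0.974498, PV = 14.130226
  t = 1.5000: CF_t = 14.500000, DF = 0.961992, PV = 13.948891
  t = 2.0000: CF_t = 1014.500000, DF = 0.949647, PV = 963.416921
Price P = sum_t PV_t = 1005.809957
Convexity numerator sum_t t*(t + 1/m) * CF_t / (1+y/m)^(m*t + 2):
  t = 0.5000: term = 6.974445
  t = 1.0000: term = 20.654823
  t = 1.5000: term = 40.779513
  t = 2.0000: term = 4694.241013
Convexity = (1/P) * sum = 4762.649794 / 1005.809957 = 4.735139

Answer: Convexity = 4.7351


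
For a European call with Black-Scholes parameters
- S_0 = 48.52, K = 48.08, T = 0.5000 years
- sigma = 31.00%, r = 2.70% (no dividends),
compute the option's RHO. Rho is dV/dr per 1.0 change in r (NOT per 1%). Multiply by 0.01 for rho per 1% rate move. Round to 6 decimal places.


d1 = 0.2127469611; d2 = -0.0064561411
phi(d1) = 0.3900153554; exp(-qT) = 1.0000000000; exp(-rT) = 0.9865907163
N(d2) = 0.4974243903
Rho = K*T*exp(-rT)*N(d2) = 48.0800 * 0.5000 * 0.9865907163 * 0.4974243903 = 11.797733

Answer: Rho = 11.797733


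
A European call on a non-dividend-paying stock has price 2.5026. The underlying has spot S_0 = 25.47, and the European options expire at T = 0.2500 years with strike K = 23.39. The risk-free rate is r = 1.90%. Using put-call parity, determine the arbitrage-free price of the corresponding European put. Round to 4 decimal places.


Answer: Put price = 0.3118

Derivation:
Put-call parity: C - P = S_0 * exp(-qT) - K * exp(-rT).
S_0 * exp(-qT) = 25.4700 * 1.00000000 = 25.47000000
K * exp(-rT) = 23.3900 * 0.99526126 = 23.27916095
P = C - S*exp(-qT) + K*exp(-rT)
P = 2.5026 - 25.47000000 + 23.27916095 = 0.3118


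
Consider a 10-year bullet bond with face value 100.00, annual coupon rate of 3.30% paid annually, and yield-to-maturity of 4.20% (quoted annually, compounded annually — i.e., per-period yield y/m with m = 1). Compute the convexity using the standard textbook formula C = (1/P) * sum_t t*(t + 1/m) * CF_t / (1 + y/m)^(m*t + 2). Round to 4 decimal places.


Answer: Convexity = 82.8899

Derivation:
Coupon per period c = face * coupon_rate / m = 3.300000
Periods per year m = 1; per-period yield y/m = 0.042000
Number of cashflows N = 10
Cashflows (t years, CF_t, discount factor 1/(1+y/m)^(m*t), PV):
  t = 1.0000: CF_t = 3.300000, DF = 0.959693, PV = 3.166987
  t = 2.0000: CF_t = 3.300000, DF = 0.921010, PV = 3.039335
  t = 3.0000: CF_t = 3.300000, DF = 0.883887, PV = 2.916828
  t = 4.0000: CF_t = 3.300000, DF = 0.848260, PV = 2.799259
  t = 5.0000: CF_t = 3.300000, DF = 0.814069, PV = 2.686429
  t = 6.0000: CF_t = 3.300000, DF = 0.781257, PV = 2.578147
  t = 7.0000: CF_t = 3.300000, DF = 0.749766, PV = 2.474229
  t = 8.0000: CF_t = 3.300000, DF = 0.719545, PV = 2.374500
  t = 9.0000: CF_t = 3.300000, DF = 0.690543, PV = 2.278791
  t = 10.0000: CF_t = 103.300000, DF = 0.662709, PV = 68.457831
Price P = sum_t PV_t = 92.772334
Convexity numerator sum_t t*(t + 1/m) * CF_t / (1+y/m)^(m*t + 2):
  t = 1.0000: term = 5.833655
  t = 2.0000: term = 16.795553
  t = 3.0000: term = 32.237146
  t = 4.0000: term = 51.562934
  t = 5.0000: term = 74.226872
  t = 6.0000: term = 99.729003
  t = 7.0000: term = 127.612288
  t = 8.0000: term = 157.459637
  t = 9.0000: term = 188.891120
  t = 10.0000: term = 6935.541570
Convexity = (1/P) * sum = 7689.889780 / 92.772334 = 82.889903


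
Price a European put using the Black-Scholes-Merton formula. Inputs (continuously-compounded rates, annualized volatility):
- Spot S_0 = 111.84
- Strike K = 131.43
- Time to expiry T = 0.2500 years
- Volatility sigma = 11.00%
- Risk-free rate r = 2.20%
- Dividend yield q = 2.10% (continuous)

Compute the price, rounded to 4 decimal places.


Answer: Price = 19.4580

Derivation:
d1 = (ln(S/K) + (r - q + 0.5*sigma^2) * T) / (sigma * sqrt(T)) = -2.90259295
d2 = d1 - sigma * sqrt(T) = -2.95759295
exp(-rT) = 0.99451510; exp(-qT) = 0.99476376
P = K * exp(-rT) * N(-d2) - S_0 * exp(-qT) * N(-d1)
N(-d1) = 0.99814956; N(-d2) = 0.99844974
P = 131.4300 * 0.99451510 * 0.99844974 - 111.8400 * 0.99476376 * 0.99814956 = 19.4580


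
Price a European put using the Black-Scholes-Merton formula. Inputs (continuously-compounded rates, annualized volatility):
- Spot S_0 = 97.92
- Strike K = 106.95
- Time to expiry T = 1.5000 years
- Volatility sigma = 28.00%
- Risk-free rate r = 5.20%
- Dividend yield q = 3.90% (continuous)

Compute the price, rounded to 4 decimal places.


d1 = (ln(S/K) + (r - q + 0.5*sigma^2) * T) / (sigma * sqrt(T)) = -0.02889995
d2 = d1 - sigma * sqrt(T) = -0.37182851
exp(-rT) = 0.92496443; exp(-qT) = 0.94317824
P = K * exp(-rT) * N(-d2) - S_0 * exp(-qT) * N(-d1)
N(-d1) = 0.51152781; N(-d2) = 0.64498973
P = 106.9500 * 0.92496443 * 0.64498973 - 97.9200 * 0.94317824 * 0.51152781 = 16.5629

Answer: Price = 16.5629


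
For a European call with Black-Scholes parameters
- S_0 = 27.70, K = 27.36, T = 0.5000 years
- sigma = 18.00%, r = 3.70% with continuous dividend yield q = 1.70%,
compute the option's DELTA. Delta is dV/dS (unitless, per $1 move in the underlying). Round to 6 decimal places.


Answer: Delta = 0.589508

Derivation:
d1 = 0.2392403119; d2 = 0.1119610913
phi(d1) = 0.3876871820; exp(-qT) = 0.9915360229; exp(-rT) = 0.9816700746
N(d1) = 0.5945403772
Delta = exp(-qT) * N(d1) = 0.9915360229 * 0.5945403772 = 0.589508


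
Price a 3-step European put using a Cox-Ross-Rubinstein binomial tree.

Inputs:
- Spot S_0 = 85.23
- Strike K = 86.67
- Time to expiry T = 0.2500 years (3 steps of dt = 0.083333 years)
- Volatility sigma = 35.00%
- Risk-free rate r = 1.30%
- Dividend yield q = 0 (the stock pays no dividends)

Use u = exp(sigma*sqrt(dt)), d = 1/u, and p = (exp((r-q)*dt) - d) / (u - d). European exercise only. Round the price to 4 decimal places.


dt = T/N = 0.083333
u = exp(sigma*sqrt(dt)) = 1.106317; d = 1/u = 0.903900
p = (exp((r-q)*dt) - d) / (u - d) = 0.480117
Discount per step: exp(-r*dt) = 0.998917
Stock lattice S(k, i) with i counting down-moves:
  k=0: S(0,0) = 85.2300
  k=1: S(1,0) = 94.2914; S(1,1) = 77.0394
  k=2: S(2,0) = 104.3161; S(2,1) = 85.2300; S(2,2) = 69.6359
  k=3: S(3,0) = 115.4067; S(3,1) = 94.2914; S(3,2) = 77.0394; S(3,3) = 62.9439
Terminal payoffs V(N, i) = max(K - S_T, 0):
  V(3,0) = 0.000000; V(3,1) = 0.000000; V(3,2) = 9.630584; V(3,3) = 23.726053
Backward induction: V(k, i) = exp(-r*dt) * [p * V(k+1, i) + (1-p) * V(k+1, i+1)].
  V(2,0) = exp(-r*dt) * [p*0.000000 + (1-p)*0.000000] = 0.000000
  V(2,1) = exp(-r*dt) * [p*0.000000 + (1-p)*9.630584] = 5.001353
  V(2,2) = exp(-r*dt) * [p*9.630584 + (1-p)*23.726053] = 16.940213
  V(1,0) = exp(-r*dt) * [p*0.000000 + (1-p)*5.001353] = 2.597302
  V(1,1) = exp(-r*dt) * [p*5.001353 + (1-p)*16.940213] = 11.196024
  V(0,0) = exp(-r*dt) * [p*2.597302 + (1-p)*11.196024] = 7.059976

Answer: Price = V(0,0) = 7.0600


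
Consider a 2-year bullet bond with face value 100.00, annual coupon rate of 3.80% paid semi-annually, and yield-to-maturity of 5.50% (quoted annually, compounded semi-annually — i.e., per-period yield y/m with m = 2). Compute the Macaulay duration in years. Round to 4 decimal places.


Answer: Macaulay duration = 1.9437 years

Derivation:
Coupon per period c = face * coupon_rate / m = 1.900000
Periods per year m = 2; per-period yield y/m = 0.027500
Number of cashflows N = 4
Cashflows (t years, CF_t, discount factor 1/(1+y/m)^(m*t), PV):
  t = 0.5000: CF_t = 1.900000, DF = 0.973236, PV = 1.849148
  t = 1.0000: CF_t = 1.900000, DF = 0.947188, PV = 1.799658
  t = 1.5000: CF_t = 1.900000, DF = 0.921838, PV = 1.751492
  t = 2.0000: CF_t = 101.900000, DF = 0.897166, PV = 91.421188
Price P = sum_t PV_t = 96.821486
Macaulay numerator sum_t t * PV_t:
  t * PV_t at t = 0.5000: 0.924574
  t * PV_t at t = 1.0000: 1.799658
  t * PV_t at t = 1.5000: 2.627238
  t * PV_t at t = 2.0000: 182.842377
Macaulay duration D = (sum_t t * PV_t) / P = 188.193846 / 96.821486 = 1.943720


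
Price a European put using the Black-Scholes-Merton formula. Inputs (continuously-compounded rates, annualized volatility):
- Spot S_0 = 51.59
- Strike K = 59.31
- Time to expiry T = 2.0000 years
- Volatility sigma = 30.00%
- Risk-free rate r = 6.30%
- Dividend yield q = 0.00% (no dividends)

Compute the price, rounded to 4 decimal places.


Answer: Price = 9.0792

Derivation:
d1 = (ln(S/K) + (r - q + 0.5*sigma^2) * T) / (sigma * sqrt(T)) = 0.18042991
d2 = d1 - sigma * sqrt(T) = -0.24383415
exp(-rT) = 0.88161485; exp(-qT) = 1.00000000
P = K * exp(-rT) * N(-d2) - S_0 * exp(-qT) * N(-d1)
N(-d1) = 0.42840754; N(-d2) = 0.59632037
P = 59.3100 * 0.88161485 * 0.59632037 - 51.5900 * 1.00000000 * 0.42840754 = 9.0792


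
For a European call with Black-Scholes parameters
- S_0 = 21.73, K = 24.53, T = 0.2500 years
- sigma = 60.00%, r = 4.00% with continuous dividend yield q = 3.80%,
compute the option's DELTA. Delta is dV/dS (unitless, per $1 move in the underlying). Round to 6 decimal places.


d1 = -0.2523435467; d2 = -0.5523435467
phi(d1) = 0.3864405783; exp(-qT) = 0.9905449824; exp(-rT) = 0.9900498337
N(d1) = 0.4003877658
Delta = exp(-qT) * N(d1) = 0.9905449824 * 0.4003877658 = 0.396602

Answer: Delta = 0.396602


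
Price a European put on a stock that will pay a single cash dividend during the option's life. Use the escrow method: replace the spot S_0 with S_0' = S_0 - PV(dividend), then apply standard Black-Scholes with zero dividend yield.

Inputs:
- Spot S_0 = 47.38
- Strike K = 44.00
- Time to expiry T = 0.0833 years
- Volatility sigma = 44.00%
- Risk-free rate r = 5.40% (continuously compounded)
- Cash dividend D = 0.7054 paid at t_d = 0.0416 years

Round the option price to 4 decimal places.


Answer: Price = 1.1340

Derivation:
PV(D) = D * exp(-r * t_d) = 0.7054 * 0.99775612 = 0.70381717
S_0' = S_0 - PV(D) = 47.3800 - 0.70381717 = 46.67618283
d1 = (ln(S_0'/K) + (r + sigma^2/2)*T) / (sigma*sqrt(T)) = 0.56386412
d2 = d1 - sigma*sqrt(T) = 0.43687247
exp(-rT) = 0.99551190
N(-d1) = 0.28642330; N(-d2) = 0.33110192
P = K * exp(-rT) * N(-d2) - S_0' * N(-d1) = 44.0000 * 0.99551190 * 0.33110192 - 46.67618283 * 0.28642330 = 1.1340


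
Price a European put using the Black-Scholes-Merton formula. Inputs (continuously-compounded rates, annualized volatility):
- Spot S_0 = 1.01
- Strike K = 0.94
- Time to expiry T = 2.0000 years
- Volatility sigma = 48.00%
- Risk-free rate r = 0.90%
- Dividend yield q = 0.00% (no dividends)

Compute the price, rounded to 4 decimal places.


d1 = (ln(S/K) + (r - q + 0.5*sigma^2) * T) / (sigma * sqrt(T)) = 0.47173706
d2 = d1 - sigma * sqrt(T) = -0.20708545
exp(-rT) = 0.98216103; exp(-qT) = 1.00000000
P = K * exp(-rT) * N(-d2) - S_0 * exp(-qT) * N(-d1)
N(-d1) = 0.31855724; N(-d2) = 0.58202844
P = 0.9400 * 0.98216103 * 0.58202844 - 1.0100 * 1.00000000 * 0.31855724 = 0.2156

Answer: Price = 0.2156


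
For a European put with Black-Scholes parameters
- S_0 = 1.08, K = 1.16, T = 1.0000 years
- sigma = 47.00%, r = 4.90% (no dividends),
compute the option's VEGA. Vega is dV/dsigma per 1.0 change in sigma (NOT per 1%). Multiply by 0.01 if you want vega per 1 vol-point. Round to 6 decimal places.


Answer: Vega = 0.423373

Derivation:
d1 = 0.1872149703; d2 = -0.2827850297
phi(d1) = 0.3920118321; exp(-qT) = 1.0000000000; exp(-rT) = 0.9521811297
Vega = S * exp(-qT) * phi(d1) * sqrt(T) = 1.0800 * 1.0000000000 * 0.3920118321 * 1.0000000000 = 0.423373


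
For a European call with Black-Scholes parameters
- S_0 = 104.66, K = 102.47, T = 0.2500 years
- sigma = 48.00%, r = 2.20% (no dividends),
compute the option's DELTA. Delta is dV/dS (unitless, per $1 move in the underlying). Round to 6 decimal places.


d1 = 0.2310288672; d2 = -0.0089711328
phi(d1) = 0.3884364494; exp(-qT) = 1.0000000000; exp(-rT) = 0.9945150973
N(d1) = 0.5913538121
Delta = exp(-qT) * N(d1) = 1.0000000000 * 0.5913538121 = 0.591354

Answer: Delta = 0.591354


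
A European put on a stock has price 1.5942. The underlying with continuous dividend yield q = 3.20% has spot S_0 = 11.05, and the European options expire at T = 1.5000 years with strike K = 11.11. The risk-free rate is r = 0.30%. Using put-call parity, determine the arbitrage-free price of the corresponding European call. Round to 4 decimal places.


Put-call parity: C - P = S_0 * exp(-qT) - K * exp(-rT).
S_0 * exp(-qT) = 11.0500 * 0.95313379 = 10.53212835
K * exp(-rT) = 11.1100 * 0.99551011 = 11.06011732
C = P + S*exp(-qT) - K*exp(-rT)
C = 1.5942 + 10.53212835 - 11.06011732 = 1.0662

Answer: Call price = 1.0662


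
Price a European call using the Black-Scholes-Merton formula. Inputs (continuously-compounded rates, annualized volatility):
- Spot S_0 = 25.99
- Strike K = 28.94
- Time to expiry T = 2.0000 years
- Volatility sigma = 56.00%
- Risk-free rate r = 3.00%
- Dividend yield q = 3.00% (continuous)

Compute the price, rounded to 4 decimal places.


Answer: Price = 6.6438

Derivation:
d1 = (ln(S/K) + (r - q + 0.5*sigma^2) * T) / (sigma * sqrt(T)) = 0.26022430
d2 = d1 - sigma * sqrt(T) = -0.53173530
exp(-rT) = 0.94176453; exp(-qT) = 0.94176453
C = S_0 * exp(-qT) * N(d1) - K * exp(-rT) * N(d2)
N(d1) = 0.60265462; N(d2) = 0.29745467
C = 25.9900 * 0.94176453 * 0.60265462 - 28.9400 * 0.94176453 * 0.29745467 = 6.6438


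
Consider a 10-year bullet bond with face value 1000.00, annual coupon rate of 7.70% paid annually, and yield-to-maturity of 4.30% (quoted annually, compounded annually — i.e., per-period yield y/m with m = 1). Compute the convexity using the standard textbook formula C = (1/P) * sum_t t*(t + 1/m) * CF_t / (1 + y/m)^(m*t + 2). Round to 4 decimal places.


Coupon per period c = face * coupon_rate / m = 77.000000
Periods per year m = 1; per-period yield y/m = 0.043000
Number of cashflows N = 10
Cashflows (t years, CF_t, discount factor 1/(1+y/m)^(m*t), PV):
  t = 1.0000: CF_t = 77.000000, DF = 0.958773, PV = 73.825503
  t = 2.0000: CF_t = 77.000000, DF = 0.919245, PV = 70.781882
  t = 3.0000: CF_t = 77.000000, DF = 0.881347, PV = 67.863742
  t = 4.0000: CF_t = 77.000000, DF = 0.845012, PV = 65.065908
  t = 5.0000: CF_t = 77.000000, DF = 0.810174, PV = 62.383420
  t = 6.0000: CF_t = 77.000000, DF = 0.776773, PV = 59.811525
  t = 7.0000: CF_t = 77.000000, DF = 0.744749, PV = 57.345661
  t = 8.0000: CF_t = 77.000000, DF = 0.714045, PV = 54.981459
  t = 9.0000: CF_t = 77.000000, DF = 0.684607, PV = 52.714725
  t = 10.0000: CF_t = 1077.000000, DF = 0.656382, PV = 706.923826
Price P = sum_t PV_t = 1271.697651
Convexity numerator sum_t t*(t + 1/m) * CF_t / (1+y/m)^(m*t + 2):
  t = 1.0000: term = 135.727483
  t = 2.0000: term = 390.395445
  t = 3.0000: term = 748.601045
  t = 4.0000: term = 1196.230497
  t = 5.0000: term = 1720.369842
  t = 6.0000: term = 2309.221265
  t = 7.0000: term = 2952.024628
  t = 8.0000: term = 3638.983927
  t = 9.0000: term = 4361.198378
  t = 10.0000: term = 71481.998713
Convexity = (1/P) * sum = 88934.751223 / 1271.697651 = 69.933880

Answer: Convexity = 69.9339


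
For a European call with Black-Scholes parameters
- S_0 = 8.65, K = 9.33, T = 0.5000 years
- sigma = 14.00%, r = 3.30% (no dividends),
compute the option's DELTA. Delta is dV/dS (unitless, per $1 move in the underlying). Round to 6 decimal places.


d1 = -0.5482673032; d2 = -0.6472622525
phi(d1) = 0.3432703153; exp(-qT) = 1.0000000000; exp(-rT) = 0.9836353794
N(d1) = 0.2917541875
Delta = exp(-qT) * N(d1) = 1.0000000000 * 0.2917541875 = 0.291754

Answer: Delta = 0.291754


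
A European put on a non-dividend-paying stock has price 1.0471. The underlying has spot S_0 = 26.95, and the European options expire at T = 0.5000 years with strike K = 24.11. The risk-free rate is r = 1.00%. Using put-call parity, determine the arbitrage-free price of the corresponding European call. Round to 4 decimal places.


Answer: Call price = 4.0073

Derivation:
Put-call parity: C - P = S_0 * exp(-qT) - K * exp(-rT).
S_0 * exp(-qT) = 26.9500 * 1.00000000 = 26.95000000
K * exp(-rT) = 24.1100 * 0.99501248 = 23.98975087
C = P + S*exp(-qT) - K*exp(-rT)
C = 1.0471 + 26.95000000 - 23.98975087 = 4.0073


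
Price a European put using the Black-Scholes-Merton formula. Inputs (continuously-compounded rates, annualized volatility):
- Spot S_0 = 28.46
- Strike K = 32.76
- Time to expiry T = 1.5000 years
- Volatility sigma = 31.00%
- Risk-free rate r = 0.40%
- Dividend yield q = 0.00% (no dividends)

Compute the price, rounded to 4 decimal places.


Answer: Price = 6.9282

Derivation:
d1 = (ln(S/K) + (r - q + 0.5*sigma^2) * T) / (sigma * sqrt(T)) = -0.16496830
d2 = d1 - sigma * sqrt(T) = -0.54463921
exp(-rT) = 0.99401796; exp(-qT) = 1.00000000
P = K * exp(-rT) * N(-d2) - S_0 * exp(-qT) * N(-d1)
N(-d1) = 0.56551554; N(-d2) = 0.70699916
P = 32.7600 * 0.99401796 * 0.70699916 - 28.4600 * 1.00000000 * 0.56551554 = 6.9282


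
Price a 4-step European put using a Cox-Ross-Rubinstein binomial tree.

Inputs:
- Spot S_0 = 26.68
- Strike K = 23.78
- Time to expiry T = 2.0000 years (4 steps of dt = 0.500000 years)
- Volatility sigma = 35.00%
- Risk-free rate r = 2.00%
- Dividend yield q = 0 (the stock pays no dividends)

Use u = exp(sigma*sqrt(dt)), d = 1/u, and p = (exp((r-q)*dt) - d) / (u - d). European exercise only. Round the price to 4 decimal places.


dt = T/N = 0.500000
u = exp(sigma*sqrt(dt)) = 1.280803; d = 1/u = 0.780760
p = (exp((r-q)*dt) - d) / (u - d) = 0.458541
Discount per step: exp(-r*dt) = 0.990050
Stock lattice S(k, i) with i counting down-moves:
  k=0: S(0,0) = 26.6800
  k=1: S(1,0) = 34.1718; S(1,1) = 20.8307
  k=2: S(2,0) = 43.7674; S(2,1) = 26.6800; S(2,2) = 16.2638
  k=3: S(3,0) = 56.0574; S(3,1) = 34.1718; S(3,2) = 20.8307; S(3,3) = 12.6981
  k=4: S(4,0) = 71.7985; S(4,1) = 43.7674; S(4,2) = 26.6800; S(4,3) = 16.2638; S(4,4) = 9.9142
Terminal payoffs V(N, i) = max(K - S_T, 0):
  V(4,0) = 0.000000; V(4,1) = 0.000000; V(4,2) = 0.000000; V(4,3) = 7.516237; V(4,4) = 13.865833
Backward induction: V(k, i) = exp(-r*dt) * [p * V(k+1, i) + (1-p) * V(k+1, i+1)].
  V(3,0) = exp(-r*dt) * [p*0.000000 + (1-p)*0.000000] = 0.000000
  V(3,1) = exp(-r*dt) * [p*0.000000 + (1-p)*0.000000] = 0.000000
  V(3,2) = exp(-r*dt) * [p*0.000000 + (1-p)*7.516237] = 4.029243
  V(3,3) = exp(-r*dt) * [p*7.516237 + (1-p)*13.865833] = 10.845289
  V(2,0) = exp(-r*dt) * [p*0.000000 + (1-p)*0.000000] = 0.000000
  V(2,1) = exp(-r*dt) * [p*0.000000 + (1-p)*4.029243] = 2.159963
  V(2,2) = exp(-r*dt) * [p*4.029243 + (1-p)*10.845289] = 7.643041
  V(1,0) = exp(-r*dt) * [p*0.000000 + (1-p)*2.159963] = 1.157895
  V(1,1) = exp(-r*dt) * [p*2.159963 + (1-p)*7.643041] = 5.077794
  V(0,0) = exp(-r*dt) * [p*1.157895 + (1-p)*5.077794] = 3.247721

Answer: Price = V(0,0) = 3.2477


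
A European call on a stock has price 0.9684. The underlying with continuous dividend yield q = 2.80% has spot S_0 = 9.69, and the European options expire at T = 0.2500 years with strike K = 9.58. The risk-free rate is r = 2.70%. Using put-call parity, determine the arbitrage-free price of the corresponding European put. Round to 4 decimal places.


Put-call parity: C - P = S_0 * exp(-qT) - K * exp(-rT).
S_0 * exp(-qT) = 9.6900 * 0.99302444 = 9.62240685
K * exp(-rT) = 9.5800 * 0.99327273 = 9.51555275
P = C - S*exp(-qT) + K*exp(-rT)
P = 0.9684 - 9.62240685 + 9.51555275 = 0.8615

Answer: Put price = 0.8615


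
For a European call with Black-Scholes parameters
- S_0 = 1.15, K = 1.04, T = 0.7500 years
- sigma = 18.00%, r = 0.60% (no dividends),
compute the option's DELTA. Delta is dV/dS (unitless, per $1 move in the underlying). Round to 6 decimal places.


Answer: Delta = 0.773909

Derivation:
d1 = 0.7517820860; d2 = 0.5958975133
phi(d1) = 0.3007347339; exp(-qT) = 1.0000000000; exp(-rT) = 0.9955101098
N(d1) = 0.7739089417
Delta = exp(-qT) * N(d1) = 1.0000000000 * 0.7739089417 = 0.773909


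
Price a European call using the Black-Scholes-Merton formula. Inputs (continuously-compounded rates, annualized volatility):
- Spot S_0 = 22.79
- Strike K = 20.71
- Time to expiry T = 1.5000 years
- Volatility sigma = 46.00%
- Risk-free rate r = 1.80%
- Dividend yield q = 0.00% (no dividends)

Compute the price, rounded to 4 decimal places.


Answer: Price = 6.1887

Derivation:
d1 = (ln(S/K) + (r - q + 0.5*sigma^2) * T) / (sigma * sqrt(T)) = 0.49949208
d2 = d1 - sigma * sqrt(T) = -0.06389056
exp(-rT) = 0.97336124; exp(-qT) = 1.00000000
C = S_0 * exp(-qT) * N(d1) - K * exp(-rT) * N(d2)
N(d1) = 0.69128362; N(d2) = 0.47452868
C = 22.7900 * 1.00000000 * 0.69128362 - 20.7100 * 0.97336124 * 0.47452868 = 6.1887


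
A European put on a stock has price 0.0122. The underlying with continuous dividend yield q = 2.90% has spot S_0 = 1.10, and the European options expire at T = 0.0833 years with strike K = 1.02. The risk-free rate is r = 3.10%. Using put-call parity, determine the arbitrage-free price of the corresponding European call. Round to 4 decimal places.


Answer: Call price = 0.0922

Derivation:
Put-call parity: C - P = S_0 * exp(-qT) - K * exp(-rT).
S_0 * exp(-qT) = 1.1000 * 0.99758722 = 1.09734594
K * exp(-rT) = 1.0200 * 0.99742103 = 1.01736945
C = P + S*exp(-qT) - K*exp(-rT)
C = 0.0122 + 1.09734594 - 1.01736945 = 0.0922


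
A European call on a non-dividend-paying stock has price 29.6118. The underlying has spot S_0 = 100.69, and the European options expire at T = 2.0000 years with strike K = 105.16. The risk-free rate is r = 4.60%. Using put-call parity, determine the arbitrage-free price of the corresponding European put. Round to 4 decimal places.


Put-call parity: C - P = S_0 * exp(-qT) - K * exp(-rT).
S_0 * exp(-qT) = 100.6900 * 1.00000000 = 100.69000000
K * exp(-rT) = 105.1600 * 0.91210515 = 95.91697753
P = C - S*exp(-qT) + K*exp(-rT)
P = 29.6118 - 100.69000000 + 95.91697753 = 24.8388

Answer: Put price = 24.8388


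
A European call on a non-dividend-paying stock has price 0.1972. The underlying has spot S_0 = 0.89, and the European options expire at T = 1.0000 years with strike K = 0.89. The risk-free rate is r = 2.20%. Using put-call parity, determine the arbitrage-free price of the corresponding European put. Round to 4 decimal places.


Put-call parity: C - P = S_0 * exp(-qT) - K * exp(-rT).
S_0 * exp(-qT) = 0.8900 * 1.00000000 = 0.89000000
K * exp(-rT) = 0.8900 * 0.97824024 = 0.87063381
P = C - S*exp(-qT) + K*exp(-rT)
P = 0.1972 - 0.89000000 + 0.87063381 = 0.1778

Answer: Put price = 0.1778


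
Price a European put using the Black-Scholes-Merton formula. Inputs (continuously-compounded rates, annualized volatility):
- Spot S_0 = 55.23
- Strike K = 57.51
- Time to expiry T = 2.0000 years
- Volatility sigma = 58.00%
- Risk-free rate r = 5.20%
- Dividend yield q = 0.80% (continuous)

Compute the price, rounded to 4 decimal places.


Answer: Price = 15.6630

Derivation:
d1 = (ln(S/K) + (r - q + 0.5*sigma^2) * T) / (sigma * sqrt(T)) = 0.46808937
d2 = d1 - sigma * sqrt(T) = -0.35215449
exp(-rT) = 0.90122530; exp(-qT) = 0.98412732
P = K * exp(-rT) * N(-d2) - S_0 * exp(-qT) * N(-d1)
N(-d1) = 0.31986034; N(-d2) = 0.63763880
P = 57.5100 * 0.90122530 * 0.63763880 - 55.2300 * 0.98412732 * 0.31986034 = 15.6630


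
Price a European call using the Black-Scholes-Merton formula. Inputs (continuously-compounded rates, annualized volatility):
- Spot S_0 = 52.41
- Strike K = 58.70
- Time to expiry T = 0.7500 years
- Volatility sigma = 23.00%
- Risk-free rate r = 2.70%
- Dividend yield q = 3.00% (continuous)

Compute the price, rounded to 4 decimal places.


Answer: Price = 1.8782

Derivation:
d1 = (ln(S/K) + (r - q + 0.5*sigma^2) * T) / (sigma * sqrt(T)) = -0.48073102
d2 = d1 - sigma * sqrt(T) = -0.67991687
exp(-rT) = 0.97995365; exp(-qT) = 0.97775124
C = S_0 * exp(-qT) * N(d1) - K * exp(-rT) * N(d2)
N(d1) = 0.31535384; N(d2) = 0.24827855
C = 52.4100 * 0.97775124 * 0.31535384 - 58.7000 * 0.97995365 * 0.24827855 = 1.8782


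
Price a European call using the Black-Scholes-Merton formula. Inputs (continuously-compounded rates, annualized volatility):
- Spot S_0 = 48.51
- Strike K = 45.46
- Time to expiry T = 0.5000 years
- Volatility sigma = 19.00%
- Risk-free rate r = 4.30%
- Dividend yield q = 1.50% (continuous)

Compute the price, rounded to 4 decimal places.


d1 = (ln(S/K) + (r - q + 0.5*sigma^2) * T) / (sigma * sqrt(T)) = 0.65472240
d2 = d1 - sigma * sqrt(T) = 0.52037212
exp(-rT) = 0.97872948; exp(-qT) = 0.99252805
C = S_0 * exp(-qT) * N(d1) - K * exp(-rT) * N(d2)
N(d1) = 0.74367675; N(d2) = 0.69859788
C = 48.5100 * 0.99252805 * 0.74367675 - 45.4600 * 0.97872948 * 0.69859788 = 4.7235

Answer: Price = 4.7235


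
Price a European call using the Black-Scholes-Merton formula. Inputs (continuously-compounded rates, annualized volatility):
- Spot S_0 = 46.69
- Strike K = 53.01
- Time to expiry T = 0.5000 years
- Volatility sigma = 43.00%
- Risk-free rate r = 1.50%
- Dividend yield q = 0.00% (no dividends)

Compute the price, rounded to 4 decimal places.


d1 = (ln(S/K) + (r - q + 0.5*sigma^2) * T) / (sigma * sqrt(T)) = -0.24082928
d2 = d1 - sigma * sqrt(T) = -0.54488519
exp(-rT) = 0.99252805; exp(-qT) = 1.00000000
C = S_0 * exp(-qT) * N(d1) - K * exp(-rT) * N(d2)
N(d1) = 0.40484372; N(d2) = 0.29291624
C = 46.6900 * 1.00000000 * 0.40484372 - 53.0100 * 0.99252805 * 0.29291624 = 3.4907

Answer: Price = 3.4907


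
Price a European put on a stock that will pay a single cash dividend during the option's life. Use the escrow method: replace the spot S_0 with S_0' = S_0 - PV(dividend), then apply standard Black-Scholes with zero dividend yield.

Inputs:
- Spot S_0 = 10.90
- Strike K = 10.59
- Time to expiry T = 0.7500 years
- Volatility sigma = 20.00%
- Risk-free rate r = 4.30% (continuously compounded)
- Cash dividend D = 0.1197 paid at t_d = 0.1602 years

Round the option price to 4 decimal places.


PV(D) = D * exp(-r * t_d) = 0.1197 * 0.99313507 = 0.11887827
S_0' = S_0 - PV(D) = 10.9000 - 0.11887827 = 10.78112173
d1 = (ln(S_0'/K) + (r + sigma^2/2)*T) / (sigma*sqrt(T)) = 0.37606551
d2 = d1 - sigma*sqrt(T) = 0.20286043
exp(-rT) = 0.96826449
N(-d1) = 0.35343410; N(-d2) = 0.41962206
P = K * exp(-rT) * N(-d2) - S_0' * N(-d1) = 10.5900 * 0.96826449 * 0.41962206 - 10.78112173 * 0.35343410 = 0.4924

Answer: Price = 0.4924


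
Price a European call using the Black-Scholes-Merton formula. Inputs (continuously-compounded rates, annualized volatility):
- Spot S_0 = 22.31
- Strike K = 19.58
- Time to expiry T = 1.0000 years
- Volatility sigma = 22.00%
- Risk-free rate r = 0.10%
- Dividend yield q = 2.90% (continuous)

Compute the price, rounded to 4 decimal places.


Answer: Price = 3.0534

Derivation:
d1 = (ln(S/K) + (r - q + 0.5*sigma^2) * T) / (sigma * sqrt(T)) = 0.57602896
d2 = d1 - sigma * sqrt(T) = 0.35602896
exp(-rT) = 0.99900050; exp(-qT) = 0.97141646
C = S_0 * exp(-qT) * N(d1) - K * exp(-rT) * N(d2)
N(d1) = 0.71770220; N(d2) = 0.63909056
C = 22.3100 * 0.97141646 * 0.71770220 - 19.5800 * 0.99900050 * 0.63909056 = 3.0534


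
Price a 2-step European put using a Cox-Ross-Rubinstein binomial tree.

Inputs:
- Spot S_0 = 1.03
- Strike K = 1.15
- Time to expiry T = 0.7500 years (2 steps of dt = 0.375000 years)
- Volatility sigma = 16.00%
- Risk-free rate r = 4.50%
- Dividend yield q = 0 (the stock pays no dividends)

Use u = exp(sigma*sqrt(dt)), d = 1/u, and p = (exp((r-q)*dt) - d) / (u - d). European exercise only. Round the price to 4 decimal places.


Answer: Price = V(0,0) = 0.1133

Derivation:
dt = T/N = 0.375000
u = exp(sigma*sqrt(dt)) = 1.102940; d = 1/u = 0.906667
p = (exp((r-q)*dt) - d) / (u - d) = 0.562231
Discount per step: exp(-r*dt) = 0.983267
Stock lattice S(k, i) with i counting down-moves:
  k=0: S(0,0) = 1.0300
  k=1: S(1,0) = 1.1360; S(1,1) = 0.9339
  k=2: S(2,0) = 1.2530; S(2,1) = 1.0300; S(2,2) = 0.8467
Terminal payoffs V(N, i) = max(K - S_T, 0):
  V(2,0) = 0.000000; V(2,1) = 0.120000; V(2,2) = 0.303293
Backward induction: V(k, i) = exp(-r*dt) * [p * V(k+1, i) + (1-p) * V(k+1, i+1)].
  V(1,0) = exp(-r*dt) * [p*0.000000 + (1-p)*0.120000] = 0.051653
  V(1,1) = exp(-r*dt) * [p*0.120000 + (1-p)*0.303293] = 0.196889
  V(0,0) = exp(-r*dt) * [p*0.051653 + (1-p)*0.196889] = 0.113305


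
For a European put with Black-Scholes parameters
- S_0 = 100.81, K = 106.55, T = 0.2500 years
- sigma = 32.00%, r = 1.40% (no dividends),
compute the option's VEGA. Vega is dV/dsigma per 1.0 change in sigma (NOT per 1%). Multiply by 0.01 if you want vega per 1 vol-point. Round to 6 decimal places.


d1 = -0.2442300092; d2 = -0.4042300092
phi(d1) = 0.3872198413; exp(-qT) = 1.0000000000; exp(-rT) = 0.9965061179
Vega = S * exp(-qT) * phi(d1) * sqrt(T) = 100.8100 * 1.0000000000 * 0.3872198413 * 0.5000000000 = 19.517816

Answer: Vega = 19.517816


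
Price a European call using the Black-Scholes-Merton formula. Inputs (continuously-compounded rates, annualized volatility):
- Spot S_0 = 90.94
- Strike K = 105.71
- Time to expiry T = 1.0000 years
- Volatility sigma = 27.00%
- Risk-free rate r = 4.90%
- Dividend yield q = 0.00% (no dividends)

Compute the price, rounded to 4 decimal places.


d1 = (ln(S/K) + (r - q + 0.5*sigma^2) * T) / (sigma * sqrt(T)) = -0.24092425
d2 = d1 - sigma * sqrt(T) = -0.51092425
exp(-rT) = 0.95218113; exp(-qT) = 1.00000000
C = S_0 * exp(-qT) * N(d1) - K * exp(-rT) * N(d2)
N(d1) = 0.40480691; N(d2) = 0.30470205
C = 90.9400 * 1.00000000 * 0.40480691 - 105.7100 * 0.95218113 * 0.30470205 = 6.1433

Answer: Price = 6.1433


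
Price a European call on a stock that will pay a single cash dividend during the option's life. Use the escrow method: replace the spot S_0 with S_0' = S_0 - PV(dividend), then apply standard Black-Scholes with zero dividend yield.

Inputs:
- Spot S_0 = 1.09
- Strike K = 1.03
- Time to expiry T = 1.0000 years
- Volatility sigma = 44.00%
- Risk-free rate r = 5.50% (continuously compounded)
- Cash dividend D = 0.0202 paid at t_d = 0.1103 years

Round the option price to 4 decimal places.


PV(D) = D * exp(-r * t_d) = 0.0202 * 0.99395186 = 0.02007783
S_0' = S_0 - PV(D) = 1.0900 - 0.02007783 = 1.06992217
d1 = (ln(S_0'/K) + (r + sigma^2/2)*T) / (sigma*sqrt(T)) = 0.43142524
d2 = d1 - sigma*sqrt(T) = -0.00857476
exp(-rT) = 0.94648515
N(d1) = 0.66692040; N(d2) = 0.49657921
C = S_0' * N(d1) - K * exp(-rT) * N(d2) = 1.06992217 * 0.66692040 - 1.0300 * 0.94648515 * 0.49657921 = 0.2294

Answer: Price = 0.2294


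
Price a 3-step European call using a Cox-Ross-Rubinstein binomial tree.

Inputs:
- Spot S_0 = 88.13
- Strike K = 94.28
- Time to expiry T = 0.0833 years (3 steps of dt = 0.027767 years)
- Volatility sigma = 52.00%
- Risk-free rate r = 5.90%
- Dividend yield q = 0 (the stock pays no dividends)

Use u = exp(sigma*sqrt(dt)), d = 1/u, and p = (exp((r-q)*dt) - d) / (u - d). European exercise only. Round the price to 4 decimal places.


dt = T/N = 0.027767
u = exp(sigma*sqrt(dt)) = 1.090514; d = 1/u = 0.916999
p = (exp((r-q)*dt) - d) / (u - d) = 0.487800
Discount per step: exp(-r*dt) = 0.998363
Stock lattice S(k, i) with i counting down-moves:
  k=0: S(0,0) = 88.1300
  k=1: S(1,0) = 96.1070; S(1,1) = 80.8151
  k=2: S(2,0) = 104.8061; S(2,1) = 88.1300; S(2,2) = 74.1073
  k=3: S(3,0) = 114.2925; S(3,1) = 96.1070; S(3,2) = 80.8151; S(3,3) = 67.9563
Terminal payoffs V(N, i) = max(S_T - K, 0):
  V(3,0) = 20.012505; V(3,1) = 1.827017; V(3,2) = 0.000000; V(3,3) = 0.000000
Backward induction: V(k, i) = exp(-r*dt) * [p * V(k+1, i) + (1-p) * V(k+1, i+1)].
  V(2,0) = exp(-r*dt) * [p*20.012505 + (1-p)*1.827017] = 10.680393
  V(2,1) = exp(-r*dt) * [p*1.827017 + (1-p)*0.000000] = 0.889761
  V(2,2) = exp(-r*dt) * [p*0.000000 + (1-p)*0.000000] = 0.000000
  V(1,0) = exp(-r*dt) * [p*10.680393 + (1-p)*0.889761] = 5.656361
  V(1,1) = exp(-r*dt) * [p*0.889761 + (1-p)*0.000000] = 0.433315
  V(0,0) = exp(-r*dt) * [p*5.656361 + (1-p)*0.433315] = 2.976239

Answer: Price = V(0,0) = 2.9762


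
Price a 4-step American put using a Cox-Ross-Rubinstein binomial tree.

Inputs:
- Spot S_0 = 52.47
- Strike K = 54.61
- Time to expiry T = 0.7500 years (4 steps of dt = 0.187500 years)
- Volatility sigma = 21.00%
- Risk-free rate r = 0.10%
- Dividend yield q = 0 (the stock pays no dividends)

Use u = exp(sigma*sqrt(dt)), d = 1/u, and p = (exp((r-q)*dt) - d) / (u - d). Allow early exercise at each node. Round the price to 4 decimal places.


dt = T/N = 0.187500
u = exp(sigma*sqrt(dt)) = 1.095195; d = 1/u = 0.913079
p = (exp((r-q)*dt) - d) / (u - d) = 0.478312
Discount per step: exp(-r*dt) = 0.999813
Stock lattice S(k, i) with i counting down-moves:
  k=0: S(0,0) = 52.4700
  k=1: S(1,0) = 57.4649; S(1,1) = 47.9093
  k=2: S(2,0) = 62.9353; S(2,1) = 52.4700; S(2,2) = 43.7450
  k=3: S(3,0) = 68.9264; S(3,1) = 57.4649; S(3,2) = 47.9093; S(3,3) = 39.9426
  k=4: S(4,0) = 75.4879; S(4,1) = 62.9353; S(4,2) = 52.4700; S(4,3) = 43.7450; S(4,4) = 36.4708
Terminal payoffs V(N, i) = max(K - S_T, 0):
  V(4,0) = 0.000000; V(4,1) = 0.000000; V(4,2) = 2.140000; V(4,3) = 10.865047; V(4,4) = 18.139238
Backward induction: V(k, i) = exp(-r*dt) * [p * V(k+1, i) + (1-p) * V(k+1, i+1)]; then take max(V_cont, immediate exercise) for American.
  V(3,0) = exp(-r*dt) * [p*0.000000 + (1-p)*0.000000] = 0.000000; exercise = 0.000000; V(3,0) = max -> 0.000000
  V(3,1) = exp(-r*dt) * [p*0.000000 + (1-p)*2.140000] = 1.116203; exercise = 0.000000; V(3,1) = max -> 1.116203
  V(3,2) = exp(-r*dt) * [p*2.140000 + (1-p)*10.865047] = 6.690497; exercise = 6.700735; V(3,2) = max -> 6.700735
  V(3,3) = exp(-r*dt) * [p*10.865047 + (1-p)*18.139238] = 14.657156; exercise = 14.667394; V(3,3) = max -> 14.667394
  V(2,0) = exp(-r*dt) * [p*0.000000 + (1-p)*1.116203] = 0.582200; exercise = 0.000000; V(2,0) = max -> 0.582200
  V(2,1) = exp(-r*dt) * [p*1.116203 + (1-p)*6.700735] = 4.028830; exercise = 2.140000; V(2,1) = max -> 4.028830
  V(2,2) = exp(-r*dt) * [p*6.700735 + (1-p)*14.667394] = 10.854809; exercise = 10.865047; V(2,2) = max -> 10.865047
  V(1,0) = exp(-r*dt) * [p*0.582200 + (1-p)*4.028830] = 2.379819; exercise = 0.000000; V(1,0) = max -> 2.379819
  V(1,1) = exp(-r*dt) * [p*4.028830 + (1-p)*10.865047] = 7.593777; exercise = 6.700735; V(1,1) = max -> 7.593777
  V(0,0) = exp(-r*dt) * [p*2.379819 + (1-p)*7.593777] = 5.098922; exercise = 2.140000; V(0,0) = max -> 5.098922

Answer: Price = V(0,0) = 5.0989
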